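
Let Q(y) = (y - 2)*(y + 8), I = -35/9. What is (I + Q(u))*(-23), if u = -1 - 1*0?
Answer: 5152/9 ≈ 572.44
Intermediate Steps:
u = -1 (u = -1 + 0 = -1)
I = -35/9 (I = -35*1/9 = -35/9 ≈ -3.8889)
Q(y) = (-2 + y)*(8 + y)
(I + Q(u))*(-23) = (-35/9 + (-16 + (-1)**2 + 6*(-1)))*(-23) = (-35/9 + (-16 + 1 - 6))*(-23) = (-35/9 - 21)*(-23) = -224/9*(-23) = 5152/9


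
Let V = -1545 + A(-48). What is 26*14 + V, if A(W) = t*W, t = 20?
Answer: -2141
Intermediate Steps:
A(W) = 20*W
V = -2505 (V = -1545 + 20*(-48) = -1545 - 960 = -2505)
26*14 + V = 26*14 - 2505 = 364 - 2505 = -2141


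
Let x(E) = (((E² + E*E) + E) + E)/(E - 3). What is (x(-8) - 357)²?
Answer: 16313521/121 ≈ 1.3482e+5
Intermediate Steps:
x(E) = (2*E + 2*E²)/(-3 + E) (x(E) = (((E² + E²) + E) + E)/(-3 + E) = ((2*E² + E) + E)/(-3 + E) = ((E + 2*E²) + E)/(-3 + E) = (2*E + 2*E²)/(-3 + E))
(x(-8) - 357)² = (2*(-8)*(1 - 8)/(-3 - 8) - 357)² = (2*(-8)*(-7)/(-11) - 357)² = (2*(-8)*(-1/11)*(-7) - 357)² = (-112/11 - 357)² = (-4039/11)² = 16313521/121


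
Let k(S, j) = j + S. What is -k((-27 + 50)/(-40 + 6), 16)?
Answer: -521/34 ≈ -15.324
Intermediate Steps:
k(S, j) = S + j
-k((-27 + 50)/(-40 + 6), 16) = -((-27 + 50)/(-40 + 6) + 16) = -(23/(-34) + 16) = -(23*(-1/34) + 16) = -(-23/34 + 16) = -1*521/34 = -521/34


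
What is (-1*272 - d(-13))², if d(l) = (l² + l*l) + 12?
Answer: 386884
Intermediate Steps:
d(l) = 12 + 2*l² (d(l) = (l² + l²) + 12 = 2*l² + 12 = 12 + 2*l²)
(-1*272 - d(-13))² = (-1*272 - (12 + 2*(-13)²))² = (-272 - (12 + 2*169))² = (-272 - (12 + 338))² = (-272 - 1*350)² = (-272 - 350)² = (-622)² = 386884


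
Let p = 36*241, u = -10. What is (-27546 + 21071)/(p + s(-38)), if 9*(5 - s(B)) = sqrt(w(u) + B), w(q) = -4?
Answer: -1517655825/2034713561 - 19425*I*sqrt(42)/2034713561 ≈ -0.74588 - 6.187e-5*I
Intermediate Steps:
p = 8676
s(B) = 5 - sqrt(-4 + B)/9
(-27546 + 21071)/(p + s(-38)) = (-27546 + 21071)/(8676 + (5 - sqrt(-4 - 38)/9)) = -6475/(8676 + (5 - I*sqrt(42)/9)) = -6475/(8681 - I*sqrt(42)/9)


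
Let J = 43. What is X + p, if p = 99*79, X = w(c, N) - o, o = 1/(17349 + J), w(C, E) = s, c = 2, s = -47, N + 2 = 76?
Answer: 135205407/17392 ≈ 7774.0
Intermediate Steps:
N = 74 (N = -2 + 76 = 74)
w(C, E) = -47
o = 1/17392 (o = 1/(17349 + 43) = 1/17392 ≈ 5.7498e-5)
X = -817425/17392 (X = -47 - 1*1/17392 = -47 - 1/17392 = -817425/17392 ≈ -47.000)
p = 7821
X + p = -817425/17392 + 7821 = 135205407/17392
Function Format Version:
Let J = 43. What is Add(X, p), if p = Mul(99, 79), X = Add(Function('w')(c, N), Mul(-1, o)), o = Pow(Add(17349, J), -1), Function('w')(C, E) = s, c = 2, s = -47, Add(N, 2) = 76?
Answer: Rational(135205407, 17392) ≈ 7774.0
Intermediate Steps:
N = 74 (N = Add(-2, 76) = 74)
Function('w')(C, E) = -47
o = Rational(1, 17392) (o = Pow(Add(17349, 43), -1) = Pow(17392, -1) = Rational(1, 17392) ≈ 5.7498e-5)
X = Rational(-817425, 17392) (X = Add(-47, Mul(-1, Rational(1, 17392))) = Add(-47, Rational(-1, 17392)) = Rational(-817425, 17392) ≈ -47.000)
p = 7821
Add(X, p) = Add(Rational(-817425, 17392), 7821) = Rational(135205407, 17392)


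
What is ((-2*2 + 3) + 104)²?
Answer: 10609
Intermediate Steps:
((-2*2 + 3) + 104)² = ((-4 + 3) + 104)² = (-1 + 104)² = 103² = 10609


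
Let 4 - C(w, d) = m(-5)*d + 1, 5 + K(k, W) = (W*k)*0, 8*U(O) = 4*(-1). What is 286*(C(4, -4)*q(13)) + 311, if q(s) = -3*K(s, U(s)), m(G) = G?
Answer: -72619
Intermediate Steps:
U(O) = -1/2 (U(O) = (4*(-1))/8 = (1/8)*(-4) = -1/2)
K(k, W) = -5 (K(k, W) = -5 + (W*k)*0 = -5 + 0 = -5)
C(w, d) = 3 + 5*d (C(w, d) = 4 - (-5*d + 1) = 4 - (1 - 5*d) = 4 + (-1 + 5*d) = 3 + 5*d)
q(s) = 15 (q(s) = -3*(-5) = 15)
286*(C(4, -4)*q(13)) + 311 = 286*((3 + 5*(-4))*15) + 311 = 286*((3 - 20)*15) + 311 = 286*(-17*15) + 311 = 286*(-255) + 311 = -72930 + 311 = -72619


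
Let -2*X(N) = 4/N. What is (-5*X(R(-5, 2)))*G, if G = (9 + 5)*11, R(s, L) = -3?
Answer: -1540/3 ≈ -513.33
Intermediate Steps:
X(N) = -2/N
G = 154 (G = 14*11 = 154)
(-5*X(R(-5, 2)))*G = -(-10)/(-3)*154 = -(-10)*(-1)/3*154 = -5*⅔*154 = -10/3*154 = -1540/3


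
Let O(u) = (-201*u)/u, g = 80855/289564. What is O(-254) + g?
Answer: -58121509/289564 ≈ -200.72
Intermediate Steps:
g = 80855/289564 (g = 80855*(1/289564) = 80855/289564 ≈ 0.27923)
O(u) = -201
O(-254) + g = -201 + 80855/289564 = -58121509/289564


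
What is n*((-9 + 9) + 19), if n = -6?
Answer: -114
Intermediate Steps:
n*((-9 + 9) + 19) = -6*((-9 + 9) + 19) = -6*(0 + 19) = -6*19 = -114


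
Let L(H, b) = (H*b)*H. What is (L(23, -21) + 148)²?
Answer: 120143521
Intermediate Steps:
L(H, b) = b*H²
(L(23, -21) + 148)² = (-21*23² + 148)² = (-21*529 + 148)² = (-11109 + 148)² = (-10961)² = 120143521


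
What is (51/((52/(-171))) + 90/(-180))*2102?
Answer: -9193097/26 ≈ -3.5358e+5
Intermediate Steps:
(51/((52/(-171))) + 90/(-180))*2102 = (51/((52*(-1/171))) + 90*(-1/180))*2102 = (51/(-52/171) - ½)*2102 = (51*(-171/52) - ½)*2102 = (-8721/52 - ½)*2102 = -8747/52*2102 = -9193097/26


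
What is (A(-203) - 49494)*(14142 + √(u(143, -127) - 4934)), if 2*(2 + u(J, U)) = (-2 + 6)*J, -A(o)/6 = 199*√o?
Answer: -6*(8249 + 199*I*√203)*(14142 + 5*I*√186) ≈ -6.9878e+8 - 2.4396e+8*I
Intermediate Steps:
A(o) = -1194*√o
u(J, U) = -2 + 2*J (u(J, U) = -2 + ((-2 + 6)*J)/2 = -2 + (4*J)/2 = -2 + 2*J)
(A(-203) - 49494)*(14142 + √(u(143, -127) - 4934)) = (-1194*I*√203 - 49494)*(14142 + √((-2 + 2*143) - 4934)) = (-1194*I*√203 - 49494)*(14142 + √((-2 + 286) - 4934)) = (-1194*I*√203 - 49494)*(14142 + √(284 - 4934)) = (-49494 - 1194*I*√203)*(14142 + √(-4650)) = (-49494 - 1194*I*√203)*(14142 + 5*I*√186)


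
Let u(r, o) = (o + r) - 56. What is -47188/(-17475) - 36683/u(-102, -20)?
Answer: 649434889/3110550 ≈ 208.78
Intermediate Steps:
u(r, o) = -56 + o + r
-47188/(-17475) - 36683/u(-102, -20) = -47188/(-17475) - 36683/(-56 - 20 - 102) = -47188*(-1/17475) - 36683/(-178) = 47188/17475 - 36683*(-1/178) = 47188/17475 + 36683/178 = 649434889/3110550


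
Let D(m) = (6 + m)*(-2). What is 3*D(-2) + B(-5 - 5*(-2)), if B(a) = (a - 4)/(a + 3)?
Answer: -191/8 ≈ -23.875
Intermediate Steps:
B(a) = (-4 + a)/(3 + a)
D(m) = -12 - 2*m
3*D(-2) + B(-5 - 5*(-2)) = 3*(-12 - 2*(-2)) + (-4 + (-5 - 5*(-2)))/(3 + (-5 - 5*(-2))) = 3*(-12 + 4) + (-4 + (-5 + 10))/(3 + (-5 + 10)) = 3*(-8) + (-4 + 5)/(3 + 5) = -24 + 1/8 = -191/8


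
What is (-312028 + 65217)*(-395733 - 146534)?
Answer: 133837460537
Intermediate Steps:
(-312028 + 65217)*(-395733 - 146534) = -246811*(-542267) = 133837460537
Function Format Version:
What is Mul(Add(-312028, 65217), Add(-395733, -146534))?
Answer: 133837460537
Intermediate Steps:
Mul(Add(-312028, 65217), Add(-395733, -146534)) = Mul(-246811, -542267) = 133837460537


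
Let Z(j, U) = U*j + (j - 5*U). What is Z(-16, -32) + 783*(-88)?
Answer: -68248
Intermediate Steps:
Z(j, U) = j - 5*U + U*j
Z(-16, -32) + 783*(-88) = (-16 - 5*(-32) - 32*(-16)) + 783*(-88) = (-16 + 160 + 512) - 68904 = 656 - 68904 = -68248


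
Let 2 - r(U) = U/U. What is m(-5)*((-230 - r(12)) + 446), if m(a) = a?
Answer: -1075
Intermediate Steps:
r(U) = 1 (r(U) = 2 - U/U = 2 - 1*1 = 2 - 1 = 1)
m(-5)*((-230 - r(12)) + 446) = -5*((-230 - 1*1) + 446) = -5*((-230 - 1) + 446) = -5*(-231 + 446) = -5*215 = -1075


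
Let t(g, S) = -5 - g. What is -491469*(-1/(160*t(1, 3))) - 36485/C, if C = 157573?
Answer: -25825756779/50423360 ≈ -512.18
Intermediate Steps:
-491469*(-1/(160*t(1, 3))) - 36485/C = -491469*(-1/(160*(-5 - 1*1))) - 36485/157573 = -491469*(-1/(160*(-5 - 1))) - 36485*1/157573 = -491469/((-160*(-6))) - 36485/157573 = -491469/960 - 36485/157573 = -491469*1/960 - 36485/157573 = -163823/320 - 36485/157573 = -25825756779/50423360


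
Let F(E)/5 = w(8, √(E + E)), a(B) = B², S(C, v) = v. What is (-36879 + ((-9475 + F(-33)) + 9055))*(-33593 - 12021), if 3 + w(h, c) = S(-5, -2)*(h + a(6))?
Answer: 1722110956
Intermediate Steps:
w(h, c) = -75 - 2*h (w(h, c) = -3 - 2*(h + 6²) = -3 - 2*(h + 36) = -3 - 2*(36 + h) = -3 + (-72 - 2*h) = -75 - 2*h)
F(E) = -455 (F(E) = 5*(-75 - 2*8) = 5*(-75 - 16) = 5*(-91) = -455)
(-36879 + ((-9475 + F(-33)) + 9055))*(-33593 - 12021) = (-36879 + ((-9475 - 455) + 9055))*(-33593 - 12021) = (-36879 + (-9930 + 9055))*(-45614) = (-36879 - 875)*(-45614) = -37754*(-45614) = 1722110956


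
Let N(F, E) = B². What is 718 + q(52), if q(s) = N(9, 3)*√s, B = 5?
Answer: 718 + 50*√13 ≈ 898.28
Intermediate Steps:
N(F, E) = 25 (N(F, E) = 5² = 25)
q(s) = 25*√s
718 + q(52) = 718 + 25*√52 = 718 + 25*(2*√13) = 718 + 50*√13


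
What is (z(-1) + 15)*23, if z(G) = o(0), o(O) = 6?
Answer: 483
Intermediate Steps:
z(G) = 6
(z(-1) + 15)*23 = (6 + 15)*23 = 21*23 = 483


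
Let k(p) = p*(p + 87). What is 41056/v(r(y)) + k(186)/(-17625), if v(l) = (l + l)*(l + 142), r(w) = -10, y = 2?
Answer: -3573608/193875 ≈ -18.433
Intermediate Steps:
v(l) = 2*l*(142 + l) (v(l) = (2*l)*(142 + l) = 2*l*(142 + l))
k(p) = p*(87 + p)
41056/v(r(y)) + k(186)/(-17625) = 41056/((2*(-10)*(142 - 10))) + (186*(87 + 186))/(-17625) = 41056/((2*(-10)*132)) + (186*273)*(-1/17625) = 41056/(-2640) + 50778*(-1/17625) = 41056*(-1/2640) - 16926/5875 = -2566/165 - 16926/5875 = -3573608/193875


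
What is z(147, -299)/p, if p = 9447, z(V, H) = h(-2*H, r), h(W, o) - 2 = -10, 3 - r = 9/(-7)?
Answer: -8/9447 ≈ -0.00084683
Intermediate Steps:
r = 30/7 (r = 3 - 9/(-7) = 3 - 9*(-1)/7 = 3 - 1*(-9/7) = 3 + 9/7 = 30/7 ≈ 4.2857)
h(W, o) = -8 (h(W, o) = 2 - 10 = -8)
z(V, H) = -8
z(147, -299)/p = -8/9447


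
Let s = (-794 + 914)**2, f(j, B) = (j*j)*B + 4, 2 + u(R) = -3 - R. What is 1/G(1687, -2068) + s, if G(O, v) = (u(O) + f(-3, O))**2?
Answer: 2622456360001/182115025 ≈ 14400.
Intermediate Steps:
u(R) = -5 - R (u(R) = -2 + (-3 - R) = -5 - R)
f(j, B) = 4 + B*j**2 (f(j, B) = j**2*B + 4 = B*j**2 + 4 = 4 + B*j**2)
G(O, v) = (-1 + 8*O)**2 (G(O, v) = ((-5 - O) + (4 + O*(-3)**2))**2 = ((-5 - O) + (4 + O*9))**2 = ((-5 - O) + (4 + 9*O))**2 = (-1 + 8*O)**2)
s = 14400 (s = 120**2 = 14400)
1/G(1687, -2068) + s = 1/((1 - 8*1687)**2) + 14400 = 1/((1 - 13496)**2) + 14400 = 1/((-13495)**2) + 14400 = 1/182115025 + 14400 = 2622456360001/182115025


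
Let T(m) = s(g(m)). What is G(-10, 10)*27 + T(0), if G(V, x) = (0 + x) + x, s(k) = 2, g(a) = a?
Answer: 542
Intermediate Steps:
T(m) = 2
G(V, x) = 2*x (G(V, x) = x + x = 2*x)
G(-10, 10)*27 + T(0) = (2*10)*27 + 2 = 20*27 + 2 = 540 + 2 = 542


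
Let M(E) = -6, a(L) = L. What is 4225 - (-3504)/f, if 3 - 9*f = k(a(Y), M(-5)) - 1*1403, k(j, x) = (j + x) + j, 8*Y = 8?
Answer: 998131/235 ≈ 4247.4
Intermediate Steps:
Y = 1 (Y = (⅛)*8 = 1)
k(j, x) = x + 2*j
f = 470/3 (f = ⅓ - ((-6 + 2*1) - 1*1403)/9 = ⅓ - ((-6 + 2) - 1403)/9 = ⅓ - (-4 - 1403)/9 = ⅓ - ⅑*(-1407) = ⅓ + 469/3 = 470/3 ≈ 156.67)
4225 - (-3504)/f = 4225 - (-3504)/470/3 = 4225 - (-3504)*3/470 = 4225 - 1*(-5256/235) = 4225 + 5256/235 = 998131/235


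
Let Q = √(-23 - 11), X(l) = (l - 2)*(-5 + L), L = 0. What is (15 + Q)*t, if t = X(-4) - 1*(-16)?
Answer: 690 + 46*I*√34 ≈ 690.0 + 268.22*I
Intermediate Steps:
X(l) = 10 - 5*l (X(l) = (l - 2)*(-5 + 0) = (-2 + l)*(-5) = 10 - 5*l)
Q = I*√34 (Q = √(-34) = I*√34 ≈ 5.8309*I)
t = 46 (t = (10 - 5*(-4)) - 1*(-16) = (10 + 20) + 16 = 30 + 16 = 46)
(15 + Q)*t = (15 + I*√34)*46 = 690 + 46*I*√34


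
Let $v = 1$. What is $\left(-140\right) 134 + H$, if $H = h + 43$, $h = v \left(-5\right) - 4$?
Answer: $-18726$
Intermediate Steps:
$h = -9$ ($h = 1 \left(-5\right) - 4 = -5 - 4 = -9$)
$H = 34$ ($H = -9 + 43 = 34$)
$\left(-140\right) 134 + H = \left(-140\right) 134 + 34 = -18760 + 34 = -18726$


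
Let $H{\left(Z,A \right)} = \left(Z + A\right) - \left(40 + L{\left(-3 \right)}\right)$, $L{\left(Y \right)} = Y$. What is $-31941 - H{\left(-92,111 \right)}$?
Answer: $-31923$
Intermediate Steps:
$H{\left(Z,A \right)} = -37 + A + Z$ ($H{\left(Z,A \right)} = \left(Z + A\right) + \left(8 \left(-5\right) - -3\right) = \left(A + Z\right) + \left(-40 + 3\right) = \left(A + Z\right) - 37 = -37 + A + Z$)
$-31941 - H{\left(-92,111 \right)} = -31941 - \left(-37 + 111 - 92\right) = -31941 - -18 = -31941 + 18 = -31923$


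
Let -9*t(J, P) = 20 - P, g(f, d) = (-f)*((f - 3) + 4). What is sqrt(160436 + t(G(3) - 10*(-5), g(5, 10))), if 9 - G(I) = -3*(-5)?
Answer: sqrt(1443874)/3 ≈ 400.54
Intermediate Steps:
G(I) = -6 (G(I) = 9 - (-3)*(-5) = 9 - 1*15 = 9 - 15 = -6)
g(f, d) = -f*(1 + f) (g(f, d) = (-f)*((-3 + f) + 4) = (-f)*(1 + f) = -f*(1 + f))
t(J, P) = -20/9 + P/9 (t(J, P) = -(20 - P)/9 = -20/9 + P/9)
sqrt(160436 + t(G(3) - 10*(-5), g(5, 10))) = sqrt(160436 + (-20/9 + (-1*5*(1 + 5))/9)) = sqrt(160436 + (-20/9 + (-1*5*6)/9)) = sqrt(160436 + (-20/9 + (1/9)*(-30))) = sqrt(160436 + (-20/9 - 10/3)) = sqrt(160436 - 50/9) = sqrt(1443874/9) = sqrt(1443874)/3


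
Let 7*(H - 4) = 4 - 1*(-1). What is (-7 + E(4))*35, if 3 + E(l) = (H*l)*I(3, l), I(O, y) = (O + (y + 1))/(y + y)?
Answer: 310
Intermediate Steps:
H = 33/7 (H = 4 + (4 - 1*(-1))/7 = 4 + (4 + 1)/7 = 4 + (⅐)*5 = 4 + 5/7 = 33/7 ≈ 4.7143)
I(O, y) = (1 + O + y)/(2*y) (I(O, y) = (O + (1 + y))/((2*y)) = (1 + O + y)*(1/(2*y)) = (1 + O + y)/(2*y))
E(l) = 45/7 + 33*l/14 (E(l) = -3 + (33*l/7)*((1 + 3 + l)/(2*l)) = -3 + (33*l/7)*((4 + l)/(2*l)) = -3 + (66/7 + 33*l/14) = 45/7 + 33*l/14)
(-7 + E(4))*35 = (-7 + (45/7 + (33/14)*4))*35 = (-7 + (45/7 + 66/7))*35 = (-7 + 111/7)*35 = (62/7)*35 = 310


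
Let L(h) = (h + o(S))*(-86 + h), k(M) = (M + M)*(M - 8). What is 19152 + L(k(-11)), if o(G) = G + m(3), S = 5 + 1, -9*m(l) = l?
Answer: 479428/3 ≈ 1.5981e+5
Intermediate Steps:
m(l) = -l/9
S = 6
k(M) = 2*M*(-8 + M) (k(M) = (2*M)*(-8 + M) = 2*M*(-8 + M))
o(G) = -⅓ + G (o(G) = G - ⅑*3 = G - ⅓ = -⅓ + G)
L(h) = (-86 + h)*(17/3 + h) (L(h) = (h + (-⅓ + 6))*(-86 + h) = (h + 17/3)*(-86 + h) = (17/3 + h)*(-86 + h) = (-86 + h)*(17/3 + h))
19152 + L(k(-11)) = 19152 + (-1462/3 + (2*(-11)*(-8 - 11))² - 482*(-11)*(-8 - 11)/3) = 19152 + (-1462/3 + (2*(-11)*(-19))² - 482*(-11)*(-19)/3) = 19152 + (-1462/3 + 418² - 241/3*418) = 19152 + (-1462/3 + 174724 - 100738/3) = 19152 + 421972/3 = 479428/3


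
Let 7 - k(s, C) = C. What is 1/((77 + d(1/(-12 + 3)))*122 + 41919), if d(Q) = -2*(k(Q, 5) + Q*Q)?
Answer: 81/4116581 ≈ 1.9677e-5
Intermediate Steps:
k(s, C) = 7 - C
d(Q) = -4 - 2*Q² (d(Q) = -2*((7 - 1*5) + Q*Q) = -2*((7 - 5) + Q²) = -2*(2 + Q²) = -4 - 2*Q²)
1/((77 + d(1/(-12 + 3)))*122 + 41919) = 1/((77 + (-4 - 2/(-12 + 3)²))*122 + 41919) = 1/((77 + (-4 - 2*(1/(-9))²))*122 + 41919) = 1/((77 + (-4 - 2*(-⅑)²))*122 + 41919) = 1/((77 + (-4 - 2*1/81))*122 + 41919) = 1/((77 + (-4 - 2/81))*122 + 41919) = 1/((77 - 326/81)*122 + 41919) = 1/((5911/81)*122 + 41919) = 1/(721142/81 + 41919) = 1/(4116581/81) = 81/4116581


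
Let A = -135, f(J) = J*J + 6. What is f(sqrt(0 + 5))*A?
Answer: -1485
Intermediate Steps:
f(J) = 6 + J**2 (f(J) = J**2 + 6 = 6 + J**2)
f(sqrt(0 + 5))*A = (6 + (sqrt(0 + 5))**2)*(-135) = (6 + (sqrt(5))**2)*(-135) = (6 + 5)*(-135) = 11*(-135) = -1485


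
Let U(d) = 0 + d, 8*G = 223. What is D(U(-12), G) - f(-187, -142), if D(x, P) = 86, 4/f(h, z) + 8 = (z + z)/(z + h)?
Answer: 50811/587 ≈ 86.560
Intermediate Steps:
G = 223/8 (G = (⅛)*223 = 223/8 ≈ 27.875)
U(d) = d
f(h, z) = 4/(-8 + 2*z/(h + z)) (f(h, z) = 4/(-8 + (z + z)/(z + h)) = 4/(-8 + (2*z)/(h + z)) = 4/(-8 + 2*z/(h + z)))
D(U(-12), G) - f(-187, -142) = 86 - 2*(-1*(-187) - 1*(-142))/(3*(-142) + 4*(-187)) = 86 - 2*(187 + 142)/(-426 - 748) = 86 - 2*329/(-1174) = 86 - 2*(-1)*329/1174 = 86 - 1*(-329/587) = 86 + 329/587 = 50811/587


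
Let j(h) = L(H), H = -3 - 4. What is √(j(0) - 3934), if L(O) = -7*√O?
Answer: √(-3934 - 7*I*√7) ≈ 0.1476 - 62.722*I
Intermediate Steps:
H = -7
j(h) = -7*I*√7
√(j(0) - 3934) = √(-7*I*√7 - 3934) = √(-3934 - 7*I*√7)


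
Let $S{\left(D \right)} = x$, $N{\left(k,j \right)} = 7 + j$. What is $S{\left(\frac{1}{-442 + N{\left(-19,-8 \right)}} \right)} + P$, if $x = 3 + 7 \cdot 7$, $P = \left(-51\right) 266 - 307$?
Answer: $-13821$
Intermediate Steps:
$P = -13873$ ($P = -13566 - 307 = -13873$)
$x = 52$ ($x = 3 + 49 = 52$)
$S{\left(D \right)} = 52$
$S{\left(\frac{1}{-442 + N{\left(-19,-8 \right)}} \right)} + P = 52 - 13873 = -13821$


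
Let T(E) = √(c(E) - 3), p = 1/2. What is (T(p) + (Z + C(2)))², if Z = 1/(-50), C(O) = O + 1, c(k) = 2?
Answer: 19701/2500 + 149*I/25 ≈ 7.8804 + 5.96*I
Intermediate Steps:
C(O) = 1 + O
Z = -1/50 ≈ -0.020000
p = ½ ≈ 0.50000
T(E) = I (T(E) = √(2 - 3) = √(-1) = I)
(T(p) + (Z + C(2)))² = (I + (-1/50 + (1 + 2)))² = (I + (-1/50 + 3))² = (I + 149/50)² = (149/50 + I)²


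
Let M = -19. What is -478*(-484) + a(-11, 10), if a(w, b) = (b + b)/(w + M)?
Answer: 694054/3 ≈ 2.3135e+5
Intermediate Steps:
a(w, b) = 2*b/(-19 + w) (a(w, b) = (b + b)/(w - 19) = (2*b)/(-19 + w) = 2*b/(-19 + w))
-478*(-484) + a(-11, 10) = -478*(-484) + 2*10/(-19 - 11) = 231352 + 2*10/(-30) = 231352 + 2*10*(-1/30) = 231352 - ⅔ = 694054/3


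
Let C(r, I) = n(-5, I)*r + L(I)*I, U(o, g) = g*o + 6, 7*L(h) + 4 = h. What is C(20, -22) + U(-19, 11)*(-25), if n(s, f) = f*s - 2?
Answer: 51217/7 ≈ 7316.7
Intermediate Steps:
L(h) = -4/7 + h/7
U(o, g) = 6 + g*o
n(s, f) = -2 + f*s
C(r, I) = I*(-4/7 + I/7) + r*(-2 - 5*I) (C(r, I) = (-2 + I*(-5))*r + (-4/7 + I/7)*I = (-2 - 5*I)*r + I*(-4/7 + I/7) = r*(-2 - 5*I) + I*(-4/7 + I/7) = I*(-4/7 + I/7) + r*(-2 - 5*I))
C(20, -22) + U(-19, 11)*(-25) = (-1*20*(2 + 5*(-22)) + (1/7)*(-22)*(-4 - 22)) + (6 + 11*(-19))*(-25) = (-1*20*(2 - 110) + (1/7)*(-22)*(-26)) + (6 - 209)*(-25) = (-1*20*(-108) + 572/7) - 203*(-25) = (2160 + 572/7) + 5075 = 15692/7 + 5075 = 51217/7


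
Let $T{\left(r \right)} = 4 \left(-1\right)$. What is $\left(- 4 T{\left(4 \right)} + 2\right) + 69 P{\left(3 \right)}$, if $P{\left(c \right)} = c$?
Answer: $225$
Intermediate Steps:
$T{\left(r \right)} = -4$
$\left(- 4 T{\left(4 \right)} + 2\right) + 69 P{\left(3 \right)} = \left(\left(-4\right) \left(-4\right) + 2\right) + 69 \cdot 3 = \left(16 + 2\right) + 207 = 18 + 207 = 225$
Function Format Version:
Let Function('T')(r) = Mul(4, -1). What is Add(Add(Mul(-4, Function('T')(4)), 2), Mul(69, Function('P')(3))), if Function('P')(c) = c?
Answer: 225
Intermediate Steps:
Function('T')(r) = -4
Add(Add(Mul(-4, Function('T')(4)), 2), Mul(69, Function('P')(3))) = Add(Add(Mul(-4, -4), 2), Mul(69, 3)) = Add(Add(16, 2), 207) = Add(18, 207) = 225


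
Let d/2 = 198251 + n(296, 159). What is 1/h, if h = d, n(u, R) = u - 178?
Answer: 1/396738 ≈ 2.5206e-6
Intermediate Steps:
n(u, R) = -178 + u
d = 396738 (d = 2*(198251 + (-178 + 296)) = 2*(198251 + 118) = 2*198369 = 396738)
h = 396738
1/h = 1/396738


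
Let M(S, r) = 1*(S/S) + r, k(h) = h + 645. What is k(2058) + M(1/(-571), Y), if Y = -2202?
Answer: 502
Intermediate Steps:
k(h) = 645 + h
M(S, r) = 1 + r (M(S, r) = 1*1 + r = 1 + r)
k(2058) + M(1/(-571), Y) = (645 + 2058) + (1 - 2202) = 2703 - 2201 = 502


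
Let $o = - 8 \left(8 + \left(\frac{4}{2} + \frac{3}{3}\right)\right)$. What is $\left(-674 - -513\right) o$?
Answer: $14168$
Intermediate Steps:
$o = -88$ ($o = - 8 \left(8 + \left(4 \cdot \frac{1}{2} + 3 \cdot \frac{1}{3}\right)\right) = - 8 \left(8 + \left(2 + 1\right)\right) = - 8 \left(8 + 3\right) = \left(-8\right) 11 = -88$)
$\left(-674 - -513\right) o = \left(-674 - -513\right) \left(-88\right) = \left(-674 + 513\right) \left(-88\right) = \left(-161\right) \left(-88\right) = 14168$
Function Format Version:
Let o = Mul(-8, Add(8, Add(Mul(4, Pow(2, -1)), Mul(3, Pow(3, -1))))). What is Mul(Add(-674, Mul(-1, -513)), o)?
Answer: 14168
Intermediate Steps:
o = -88 (o = Mul(-8, Add(8, Add(Mul(4, Rational(1, 2)), Mul(3, Rational(1, 3))))) = Mul(-8, Add(8, Add(2, 1))) = Mul(-8, Add(8, 3)) = Mul(-8, 11) = -88)
Mul(Add(-674, Mul(-1, -513)), o) = Mul(Add(-674, Mul(-1, -513)), -88) = Mul(Add(-674, 513), -88) = Mul(-161, -88) = 14168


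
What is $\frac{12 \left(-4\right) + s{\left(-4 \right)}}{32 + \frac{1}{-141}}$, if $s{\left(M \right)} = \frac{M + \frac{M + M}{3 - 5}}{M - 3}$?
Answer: $- \frac{6768}{4511} \approx -1.5003$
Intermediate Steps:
$s{\left(M \right)} = 0$ ($s{\left(M \right)} = \frac{M + \frac{2 M}{-2}}{-3 + M} = \frac{M + 2 M \left(- \frac{1}{2}\right)}{-3 + M} = \frac{M - M}{-3 + M} = \frac{0}{-3 + M} = 0$)
$\frac{12 \left(-4\right) + s{\left(-4 \right)}}{32 + \frac{1}{-141}} = \frac{12 \left(-4\right) + 0}{32 + \frac{1}{-141}} = \frac{-48 + 0}{32 - \frac{1}{141}} = \frac{1}{\frac{4511}{141}} \left(-48\right) = \frac{141}{4511} \left(-48\right) = - \frac{6768}{4511}$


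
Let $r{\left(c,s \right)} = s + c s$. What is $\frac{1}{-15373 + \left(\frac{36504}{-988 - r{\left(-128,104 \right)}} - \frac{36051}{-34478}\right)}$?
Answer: $- \frac{8102330}{124524443549} \approx -6.5066 \cdot 10^{-5}$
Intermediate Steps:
$\frac{1}{-15373 + \left(\frac{36504}{-988 - r{\left(-128,104 \right)}} - \frac{36051}{-34478}\right)} = \frac{1}{-15373 - \left(- \frac{36051}{34478} - \frac{36504}{-988 - 104 \left(1 - 128\right)}\right)} = \frac{1}{-15373 - \left(- \frac{36051}{34478} - \frac{36504}{-988 - 104 \left(-127\right)}\right)} = \frac{1}{-15373 + \left(\frac{36504}{-988 - -13208} + \frac{36051}{34478}\right)} = \frac{1}{-15373 + \left(\frac{36504}{-988 + 13208} + \frac{36051}{34478}\right)} = \frac{1}{-15373 + \left(\frac{36504}{12220} + \frac{36051}{34478}\right)} = \frac{1}{-15373 + \left(36504 \cdot \frac{1}{12220} + \frac{36051}{34478}\right)} = \frac{1}{-15373 + \left(\frac{702}{235} + \frac{36051}{34478}\right)} = \frac{1}{-15373 + \frac{32675541}{8102330}} = \frac{1}{- \frac{124524443549}{8102330}} = - \frac{8102330}{124524443549}$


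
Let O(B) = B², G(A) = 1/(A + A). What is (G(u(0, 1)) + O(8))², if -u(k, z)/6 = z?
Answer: 588289/144 ≈ 4085.3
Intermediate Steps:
u(k, z) = -6*z
G(A) = 1/(2*A)
(G(u(0, 1)) + O(8))² = (1/(2*((-6*1))) + 8²)² = ((½)/(-6) + 64)² = ((½)*(-⅙) + 64)² = (-1/12 + 64)² = (767/12)² = 588289/144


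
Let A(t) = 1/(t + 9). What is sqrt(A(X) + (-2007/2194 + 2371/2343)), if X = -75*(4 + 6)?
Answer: sqrt(17166675054147762)/423237958 ≈ 0.30957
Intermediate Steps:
X = -750 (X = -75*10 = -15*50 = -750)
A(t) = 1/(9 + t)
sqrt(A(X) + (-2007/2194 + 2371/2343)) = sqrt(1/(9 - 750) + (-2007/2194 + 2371/2343)) = sqrt(1/(-741) + (-2007*1/2194 + 2371*(1/2343))) = sqrt(-1/741 + (-2007/2194 + 2371/2343)) = sqrt(-1/741 + 499573/5140542) = sqrt(40560339/423237958) = sqrt(17166675054147762)/423237958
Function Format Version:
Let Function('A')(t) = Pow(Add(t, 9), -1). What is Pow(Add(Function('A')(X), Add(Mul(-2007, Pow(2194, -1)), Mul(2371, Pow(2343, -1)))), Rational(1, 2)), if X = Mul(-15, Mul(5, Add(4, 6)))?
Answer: Mul(Rational(1, 423237958), Pow(17166675054147762, Rational(1, 2))) ≈ 0.30957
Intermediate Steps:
X = -750 (X = Mul(-15, Mul(5, 10)) = Mul(-15, 50) = -750)
Function('A')(t) = Pow(Add(9, t), -1)
Pow(Add(Function('A')(X), Add(Mul(-2007, Pow(2194, -1)), Mul(2371, Pow(2343, -1)))), Rational(1, 2)) = Pow(Add(Pow(Add(9, -750), -1), Add(Mul(-2007, Pow(2194, -1)), Mul(2371, Pow(2343, -1)))), Rational(1, 2)) = Pow(Add(Pow(-741, -1), Add(Mul(-2007, Rational(1, 2194)), Mul(2371, Rational(1, 2343)))), Rational(1, 2)) = Pow(Add(Rational(-1, 741), Add(Rational(-2007, 2194), Rational(2371, 2343))), Rational(1, 2)) = Pow(Add(Rational(-1, 741), Rational(499573, 5140542)), Rational(1, 2)) = Pow(Rational(40560339, 423237958), Rational(1, 2)) = Mul(Rational(1, 423237958), Pow(17166675054147762, Rational(1, 2)))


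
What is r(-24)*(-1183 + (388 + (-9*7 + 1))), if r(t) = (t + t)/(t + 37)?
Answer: 41136/13 ≈ 3164.3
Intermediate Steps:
r(t) = 2*t/(37 + t) (r(t) = (2*t)/(37 + t) = 2*t/(37 + t))
r(-24)*(-1183 + (388 + (-9*7 + 1))) = (2*(-24)/(37 - 24))*(-1183 + (388 + (-9*7 + 1))) = (2*(-24)/13)*(-1183 + (388 + (-63 + 1))) = (2*(-24)*(1/13))*(-1183 + (388 - 62)) = -48*(-1183 + 326)/13 = -48/13*(-857) = 41136/13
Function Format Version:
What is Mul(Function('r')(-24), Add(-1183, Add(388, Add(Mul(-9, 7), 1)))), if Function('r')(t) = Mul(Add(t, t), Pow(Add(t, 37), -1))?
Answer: Rational(41136, 13) ≈ 3164.3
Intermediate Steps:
Function('r')(t) = Mul(2, t, Pow(Add(37, t), -1)) (Function('r')(t) = Mul(Mul(2, t), Pow(Add(37, t), -1)) = Mul(2, t, Pow(Add(37, t), -1)))
Mul(Function('r')(-24), Add(-1183, Add(388, Add(Mul(-9, 7), 1)))) = Mul(Mul(2, -24, Pow(Add(37, -24), -1)), Add(-1183, Add(388, Add(Mul(-9, 7), 1)))) = Mul(Mul(2, -24, Pow(13, -1)), Add(-1183, Add(388, Add(-63, 1)))) = Mul(Mul(2, -24, Rational(1, 13)), Add(-1183, Add(388, -62))) = Mul(Rational(-48, 13), Add(-1183, 326)) = Mul(Rational(-48, 13), -857) = Rational(41136, 13)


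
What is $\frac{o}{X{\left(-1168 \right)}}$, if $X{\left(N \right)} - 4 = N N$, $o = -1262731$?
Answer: $- \frac{1262731}{1364228} \approx -0.9256$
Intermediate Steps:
$X{\left(N \right)} = 4 + N^{2}$ ($X{\left(N \right)} = 4 + N N = 4 + N^{2}$)
$\frac{o}{X{\left(-1168 \right)}} = - \frac{1262731}{4 + \left(-1168\right)^{2}} = - \frac{1262731}{4 + 1364224} = - \frac{1262731}{1364228}$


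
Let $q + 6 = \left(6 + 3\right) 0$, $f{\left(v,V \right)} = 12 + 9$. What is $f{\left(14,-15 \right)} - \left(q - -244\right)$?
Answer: $-217$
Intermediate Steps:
$f{\left(v,V \right)} = 21$
$q = -6$ ($q = -6 + \left(6 + 3\right) 0 = -6 + 9 \cdot 0 = -6 + 0 = -6$)
$f{\left(14,-15 \right)} - \left(q - -244\right) = 21 - \left(-6 - -244\right) = 21 - \left(-6 + 244\right) = 21 - 238 = -217$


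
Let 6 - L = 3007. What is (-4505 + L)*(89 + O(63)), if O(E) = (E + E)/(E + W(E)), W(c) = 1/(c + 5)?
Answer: -2926837098/4285 ≈ -6.8304e+5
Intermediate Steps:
L = -3001 (L = 6 - 1*3007 = 6 - 3007 = -3001)
W(c) = 1/(5 + c)
O(E) = 2*E/(E + 1/(5 + E)) (O(E) = (E + E)/(E + 1/(5 + E)) = (2*E)/(E + 1/(5 + E)) = 2*E/(E + 1/(5 + E)))
(-4505 + L)*(89 + O(63)) = (-4505 - 3001)*(89 + 2*63*(5 + 63)/(1 + 63*(5 + 63))) = -7506*(89 + 2*63*68/(1 + 63*68)) = -7506*(89 + 2*63*68/(1 + 4284)) = -7506*(89 + 2*63*68/4285) = -7506*(89 + 2*63*(1/4285)*68) = -7506*(89 + 8568/4285) = -7506*389933/4285 = -2926837098/4285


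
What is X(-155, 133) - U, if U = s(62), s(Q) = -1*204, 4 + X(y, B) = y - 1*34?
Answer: 11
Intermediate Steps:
X(y, B) = -38 + y (X(y, B) = -4 + (y - 1*34) = -4 + (y - 34) = -4 + (-34 + y) = -38 + y)
s(Q) = -204
U = -204
X(-155, 133) - U = (-38 - 155) - 1*(-204) = -193 + 204 = 11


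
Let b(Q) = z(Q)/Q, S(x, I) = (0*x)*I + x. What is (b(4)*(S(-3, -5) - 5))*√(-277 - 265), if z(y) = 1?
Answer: -2*I*√542 ≈ -46.562*I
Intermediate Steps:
S(x, I) = x (S(x, I) = 0*I + x = 0 + x = x)
b(Q) = 1/Q
(b(4)*(S(-3, -5) - 5))*√(-277 - 265) = ((-3 - 5)/4)*√(-277 - 265) = ((¼)*(-8))*√(-542) = -2*I*√542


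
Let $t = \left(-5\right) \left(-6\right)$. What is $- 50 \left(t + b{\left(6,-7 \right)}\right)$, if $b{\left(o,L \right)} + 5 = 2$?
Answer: $-1350$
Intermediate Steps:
$t = 30$
$b{\left(o,L \right)} = -3$ ($b{\left(o,L \right)} = -5 + 2 = -3$)
$- 50 \left(t + b{\left(6,-7 \right)}\right) = - 50 \left(30 - 3\right) = \left(-50\right) 27 = -1350$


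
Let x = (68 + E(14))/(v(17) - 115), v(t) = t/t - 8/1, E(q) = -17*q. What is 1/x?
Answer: 61/85 ≈ 0.71765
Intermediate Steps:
v(t) = -7 (v(t) = 1 - 8*1 = 1 - 8 = -7)
x = 85/61 (x = (68 - 17*14)/(-7 - 115) = (68 - 238)/(-122) = -170*(-1/122) = 85/61 ≈ 1.3934)
1/x = 1/(85/61) = 61/85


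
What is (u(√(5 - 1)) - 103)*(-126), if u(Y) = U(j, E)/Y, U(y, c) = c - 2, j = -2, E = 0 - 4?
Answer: 13356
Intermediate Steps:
E = -4
U(y, c) = -2 + c
u(Y) = -6/Y (u(Y) = (-2 - 4)/Y = -6/Y)
(u(√(5 - 1)) - 103)*(-126) = (-6/√(5 - 1) - 103)*(-126) = (-6/(√4) - 103)*(-126) = (-6/2 - 103)*(-126) = (-6*½ - 103)*(-126) = (-3 - 103)*(-126) = -106*(-126) = 13356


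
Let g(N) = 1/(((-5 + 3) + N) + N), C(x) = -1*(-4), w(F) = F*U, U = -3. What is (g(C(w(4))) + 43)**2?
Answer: 67081/36 ≈ 1863.4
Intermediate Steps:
w(F) = -3*F (w(F) = F*(-3) = -3*F)
C(x) = 4
g(N) = 1/(-2 + 2*N) (g(N) = 1/((-2 + N) + N) = 1/(-2 + 2*N))
(g(C(w(4))) + 43)**2 = (1/(2*(-1 + 4)) + 43)**2 = ((1/2)/3 + 43)**2 = ((1/2)*(1/3) + 43)**2 = (1/6 + 43)**2 = (259/6)**2 = 67081/36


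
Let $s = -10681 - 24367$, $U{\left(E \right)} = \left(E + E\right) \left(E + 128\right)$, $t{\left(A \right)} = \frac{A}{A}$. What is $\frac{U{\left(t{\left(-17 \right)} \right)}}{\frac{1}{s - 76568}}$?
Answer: $-28796928$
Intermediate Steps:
$t{\left(A \right)} = 1$
$U{\left(E \right)} = 2 E \left(128 + E\right)$
$s = -35048$
$\frac{U{\left(t{\left(-17 \right)} \right)}}{\frac{1}{s - 76568}} = \frac{2 \cdot 1 \left(128 + 1\right)}{\frac{1}{-35048 - 76568}} = \frac{2 \cdot 1 \cdot 129}{\frac{1}{-111616}} = \frac{258}{- \frac{1}{111616}} = 258 \left(-111616\right) = -28796928$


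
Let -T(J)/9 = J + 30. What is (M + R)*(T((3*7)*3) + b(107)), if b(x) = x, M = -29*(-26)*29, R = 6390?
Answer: -20626880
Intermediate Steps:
M = 21866 (M = 754*29 = 21866)
T(J) = -270 - 9*J (T(J) = -9*(J + 30) = -9*(30 + J) = -270 - 9*J)
(M + R)*(T((3*7)*3) + b(107)) = (21866 + 6390)*((-270 - 9*3*7*3) + 107) = 28256*((-270 - 189*3) + 107) = 28256*((-270 - 9*63) + 107) = 28256*((-270 - 567) + 107) = 28256*(-837 + 107) = 28256*(-730) = -20626880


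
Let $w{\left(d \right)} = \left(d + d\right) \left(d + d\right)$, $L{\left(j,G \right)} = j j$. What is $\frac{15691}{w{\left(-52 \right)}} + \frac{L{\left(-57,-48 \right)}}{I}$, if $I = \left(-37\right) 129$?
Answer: $\frac{1019281}{1323712} \approx 0.77002$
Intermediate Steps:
$L{\left(j,G \right)} = j^{2}$
$w{\left(d \right)} = 4 d^{2}$ ($w{\left(d \right)} = 2 d 2 d = 4 d^{2}$)
$I = -4773$
$\frac{15691}{w{\left(-52 \right)}} + \frac{L{\left(-57,-48 \right)}}{I} = \frac{15691}{4 \left(-52\right)^{2}} + \frac{\left(-57\right)^{2}}{-4773} = \frac{15691}{4 \cdot 2704} + 3249 \left(- \frac{1}{4773}\right) = \frac{15691}{10816} - \frac{1083}{1591} = 15691 \cdot \frac{1}{10816} - \frac{1083}{1591} = \frac{1207}{832} - \frac{1083}{1591} = \frac{1019281}{1323712}$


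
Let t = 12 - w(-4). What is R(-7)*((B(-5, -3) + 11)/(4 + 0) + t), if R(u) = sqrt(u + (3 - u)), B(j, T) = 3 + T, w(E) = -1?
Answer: 63*sqrt(3)/4 ≈ 27.280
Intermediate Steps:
t = 13 (t = 12 - 1*(-1) = 12 + 1 = 13)
R(u) = sqrt(3)
R(-7)*((B(-5, -3) + 11)/(4 + 0) + t) = sqrt(3)*(((3 - 3) + 11)/(4 + 0) + 13) = sqrt(3)*((0 + 11)/4 + 13) = sqrt(3)*(11*(1/4) + 13) = sqrt(3)*(11/4 + 13) = sqrt(3)*(63/4) = 63*sqrt(3)/4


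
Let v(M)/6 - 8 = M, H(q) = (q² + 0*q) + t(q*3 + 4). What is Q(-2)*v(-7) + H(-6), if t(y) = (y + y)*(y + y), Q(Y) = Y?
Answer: 808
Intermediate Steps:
t(y) = 4*y² (t(y) = (2*y)*(2*y) = 4*y²)
H(q) = q² + 4*(4 + 3*q)² (H(q) = (q² + 0*q) + 4*(q*3 + 4)² = (q² + 0) + 4*(3*q + 4)² = q² + 4*(4 + 3*q)²)
v(M) = 48 + 6*M
Q(-2)*v(-7) + H(-6) = -2*(48 + 6*(-7)) + (64 + 37*(-6)² + 96*(-6)) = -2*(48 - 42) + (64 + 37*36 - 576) = -2*6 + (64 + 1332 - 576) = -12 + 820 = 808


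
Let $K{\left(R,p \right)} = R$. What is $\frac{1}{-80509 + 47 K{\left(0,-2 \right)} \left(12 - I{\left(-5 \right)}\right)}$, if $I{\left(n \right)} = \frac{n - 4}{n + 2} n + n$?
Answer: $- \frac{1}{80509} \approx -1.2421 \cdot 10^{-5}$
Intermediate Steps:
$I{\left(n \right)} = n + \frac{n \left(-4 + n\right)}{2 + n}$ ($I{\left(n \right)} = \frac{-4 + n}{2 + n} n + n = \frac{n \left(-4 + n\right)}{2 + n} + n = n + \frac{n \left(-4 + n\right)}{2 + n}$)
$\frac{1}{-80509 + 47 K{\left(0,-2 \right)} \left(12 - I{\left(-5 \right)}\right)} = \frac{1}{-80509 + 47 \cdot 0 \left(12 - 2 \left(-5\right) \frac{1}{2 - 5} \left(-1 - 5\right)\right)} = \frac{1}{-80509 + 0 \left(12 - 2 \left(-5\right) \frac{1}{-3} \left(-6\right)\right)} = \frac{1}{-80509 + 0 \left(12 - 2 \left(-5\right) \left(- \frac{1}{3}\right) \left(-6\right)\right)} = \frac{1}{-80509 + 0 \left(12 - -20\right)} = \frac{1}{-80509 + 0 \left(12 + 20\right)} = \frac{1}{-80509 + 0 \cdot 32} = \frac{1}{-80509 + 0} = \frac{1}{-80509} = - \frac{1}{80509}$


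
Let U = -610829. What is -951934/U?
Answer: 951934/610829 ≈ 1.5584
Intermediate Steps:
-951934/U = -951934/(-610829) = -951934*(-1/610829) = 951934/610829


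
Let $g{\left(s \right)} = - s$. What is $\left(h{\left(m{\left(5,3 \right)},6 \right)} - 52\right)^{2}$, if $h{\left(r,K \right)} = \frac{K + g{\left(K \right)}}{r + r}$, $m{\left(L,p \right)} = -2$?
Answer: $2704$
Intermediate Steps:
$h{\left(r,K \right)} = 0$ ($h{\left(r,K \right)} = \frac{K - K}{r + r} = \frac{0}{2 r} = 0 \frac{1}{2 r} = 0$)
$\left(h{\left(m{\left(5,3 \right)},6 \right)} - 52\right)^{2} = \left(0 - 52\right)^{2} = \left(-52\right)^{2} = 2704$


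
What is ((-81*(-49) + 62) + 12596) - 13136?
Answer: 3491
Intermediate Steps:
((-81*(-49) + 62) + 12596) - 13136 = ((3969 + 62) + 12596) - 13136 = (4031 + 12596) - 13136 = 16627 - 13136 = 3491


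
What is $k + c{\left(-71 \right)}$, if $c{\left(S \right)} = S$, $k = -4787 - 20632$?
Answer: $-25490$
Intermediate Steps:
$k = -25419$ ($k = -4787 - 20632 = -25419$)
$k + c{\left(-71 \right)} = -25419 - 71 = -25490$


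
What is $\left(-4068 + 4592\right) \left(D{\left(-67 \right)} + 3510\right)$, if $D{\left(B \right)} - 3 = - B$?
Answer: $1875920$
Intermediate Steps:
$D{\left(B \right)} = 3 - B$
$\left(-4068 + 4592\right) \left(D{\left(-67 \right)} + 3510\right) = \left(-4068 + 4592\right) \left(\left(3 - -67\right) + 3510\right) = 524 \left(\left(3 + 67\right) + 3510\right) = 524 \left(70 + 3510\right) = 524 \cdot 3580 = 1875920$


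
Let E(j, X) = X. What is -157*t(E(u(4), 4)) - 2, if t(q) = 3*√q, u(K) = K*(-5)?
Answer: -944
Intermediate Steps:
u(K) = -5*K
-157*t(E(u(4), 4)) - 2 = -471*√4 - 2 = -471*2 - 2 = -157*6 - 2 = -942 - 2 = -944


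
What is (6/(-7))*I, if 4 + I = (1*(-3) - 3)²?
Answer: -192/7 ≈ -27.429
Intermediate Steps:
I = 32 (I = -4 + (1*(-3) - 3)² = -4 + (-3 - 3)² = -4 + (-6)² = -4 + 36 = 32)
(6/(-7))*I = (6/(-7))*32 = (6*(-⅐))*32 = -6/7*32 = -192/7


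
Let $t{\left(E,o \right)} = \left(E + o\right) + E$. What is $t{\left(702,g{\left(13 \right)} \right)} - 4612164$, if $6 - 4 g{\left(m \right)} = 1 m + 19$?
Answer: $- \frac{9221533}{2} \approx -4.6108 \cdot 10^{6}$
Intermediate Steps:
$g{\left(m \right)} = - \frac{13}{4} - \frac{m}{4}$ ($g{\left(m \right)} = \frac{3}{2} - \frac{1 m + 19}{4} = \frac{3}{2} - \frac{m + 19}{4} = \frac{3}{2} - \frac{19 + m}{4} = \frac{3}{2} - \left(\frac{19}{4} + \frac{m}{4}\right) = - \frac{13}{4} - \frac{m}{4}$)
$t{\left(E,o \right)} = o + 2 E$
$t{\left(702,g{\left(13 \right)} \right)} - 4612164 = \left(\left(- \frac{13}{4} - \frac{13}{4}\right) + 2 \cdot 702\right) - 4612164 = \left(\left(- \frac{13}{4} - \frac{13}{4}\right) + 1404\right) - 4612164 = \left(- \frac{13}{2} + 1404\right) - 4612164 = \frac{2795}{2} - 4612164 = - \frac{9221533}{2}$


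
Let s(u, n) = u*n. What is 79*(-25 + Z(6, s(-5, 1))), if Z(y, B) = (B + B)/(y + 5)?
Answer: -22515/11 ≈ -2046.8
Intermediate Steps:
s(u, n) = n*u
Z(y, B) = 2*B/(5 + y) (Z(y, B) = (2*B)/(5 + y) = 2*B/(5 + y))
79*(-25 + Z(6, s(-5, 1))) = 79*(-25 + 2*(1*(-5))/(5 + 6)) = 79*(-25 + 2*(-5)/11) = 79*(-25 + 2*(-5)*(1/11)) = 79*(-25 - 10/11) = 79*(-285/11) = -22515/11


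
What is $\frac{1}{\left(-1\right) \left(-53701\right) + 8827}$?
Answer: $\frac{1}{62528} \approx 1.5993 \cdot 10^{-5}$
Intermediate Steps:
$\frac{1}{\left(-1\right) \left(-53701\right) + 8827} = \frac{1}{53701 + 8827} = \frac{1}{62528}$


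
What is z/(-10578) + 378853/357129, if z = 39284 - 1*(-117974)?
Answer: -8692314208/629618427 ≈ -13.806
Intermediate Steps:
z = 157258 (z = 39284 + 117974 = 157258)
z/(-10578) + 378853/357129 = 157258/(-10578) + 378853/357129 = 157258*(-1/10578) + 378853*(1/357129) = -78629/5289 + 378853/357129 = -8692314208/629618427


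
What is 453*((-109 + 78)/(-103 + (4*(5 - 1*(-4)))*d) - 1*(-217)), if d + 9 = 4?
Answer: 27833226/283 ≈ 98351.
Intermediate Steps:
d = -5 (d = -9 + 4 = -5)
453*((-109 + 78)/(-103 + (4*(5 - 1*(-4)))*d) - 1*(-217)) = 453*((-109 + 78)/(-103 + (4*(5 - 1*(-4)))*(-5)) - 1*(-217)) = 453*(-31/(-103 + (4*(5 + 4))*(-5)) + 217) = 453*(-31/(-103 + (4*9)*(-5)) + 217) = 453*(-31/(-103 + 36*(-5)) + 217) = 453*(-31/(-103 - 180) + 217) = 453*(-31/(-283) + 217) = 453*(-31*(-1/283) + 217) = 453*(31/283 + 217) = 453*(61442/283) = 27833226/283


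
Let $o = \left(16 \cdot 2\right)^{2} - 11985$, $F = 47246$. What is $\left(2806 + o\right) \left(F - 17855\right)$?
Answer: $-239683605$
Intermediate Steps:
$o = -10961$ ($o = 32^{2} - 11985 = 1024 - 11985 = -10961$)
$\left(2806 + o\right) \left(F - 17855\right) = \left(2806 - 10961\right) \left(47246 - 17855\right) = \left(-8155\right) 29391 = -239683605$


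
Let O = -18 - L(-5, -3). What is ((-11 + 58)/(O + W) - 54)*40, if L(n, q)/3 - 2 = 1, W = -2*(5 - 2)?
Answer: -73160/33 ≈ -2217.0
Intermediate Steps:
W = -6 (W = -2*3 = -6)
L(n, q) = 9 (L(n, q) = 6 + 3*1 = 6 + 3 = 9)
O = -27 (O = -18 - 1*9 = -18 - 9 = -27)
((-11 + 58)/(O + W) - 54)*40 = ((-11 + 58)/(-27 - 6) - 54)*40 = (47/(-33) - 54)*40 = (47*(-1/33) - 54)*40 = (-47/33 - 54)*40 = -1829/33*40 = -73160/33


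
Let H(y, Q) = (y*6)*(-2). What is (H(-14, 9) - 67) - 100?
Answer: 1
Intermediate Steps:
H(y, Q) = -12*y (H(y, Q) = (6*y)*(-2) = -12*y)
(H(-14, 9) - 67) - 100 = (-12*(-14) - 67) - 100 = (168 - 67) - 100 = 101 - 100 = 1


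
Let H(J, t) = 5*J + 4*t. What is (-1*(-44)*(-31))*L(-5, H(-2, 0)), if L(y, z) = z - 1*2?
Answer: 16368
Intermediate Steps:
H(J, t) = 4*t + 5*J
L(y, z) = -2 + z (L(y, z) = z - 2 = -2 + z)
(-1*(-44)*(-31))*L(-5, H(-2, 0)) = (-1*(-44)*(-31))*(-2 + (4*0 + 5*(-2))) = (44*(-31))*(-2 + (0 - 10)) = -1364*(-2 - 10) = -1364*(-12) = 16368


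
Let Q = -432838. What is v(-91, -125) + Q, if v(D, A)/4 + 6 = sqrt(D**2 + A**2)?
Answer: -432862 + 4*sqrt(23906) ≈ -4.3224e+5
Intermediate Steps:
v(D, A) = -24 + 4*sqrt(A**2 + D**2) (v(D, A) = -24 + 4*sqrt(D**2 + A**2) = -24 + 4*sqrt(A**2 + D**2))
v(-91, -125) + Q = (-24 + 4*sqrt((-125)**2 + (-91)**2)) - 432838 = (-24 + 4*sqrt(15625 + 8281)) - 432838 = (-24 + 4*sqrt(23906)) - 432838 = -432862 + 4*sqrt(23906)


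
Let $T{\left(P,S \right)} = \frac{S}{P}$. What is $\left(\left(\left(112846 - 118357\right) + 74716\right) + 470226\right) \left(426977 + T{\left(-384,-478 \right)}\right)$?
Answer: $\frac{44222457900713}{192} \approx 2.3033 \cdot 10^{11}$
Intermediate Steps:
$\left(\left(\left(112846 - 118357\right) + 74716\right) + 470226\right) \left(426977 + T{\left(-384,-478 \right)}\right) = \left(\left(\left(112846 - 118357\right) + 74716\right) + 470226\right) \left(426977 - \frac{478}{-384}\right) = \left(\left(-5511 + 74716\right) + 470226\right) \left(426977 - - \frac{239}{192}\right) = \left(69205 + 470226\right) \left(426977 + \frac{239}{192}\right) = 539431 \cdot \frac{81979823}{192} = \frac{44222457900713}{192}$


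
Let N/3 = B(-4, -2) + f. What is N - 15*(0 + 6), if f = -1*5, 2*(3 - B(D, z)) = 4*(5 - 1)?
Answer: -120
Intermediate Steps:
B(D, z) = -5 (B(D, z) = 3 - 2*(5 - 1) = 3 - 2*4 = 3 - 1/2*16 = 3 - 8 = -5)
f = -5
N = -30 (N = 3*(-5 - 5) = 3*(-10) = -30)
N - 15*(0 + 6) = -30 - 15*(0 + 6) = -30 - 15*6 = -30 - 90 = -120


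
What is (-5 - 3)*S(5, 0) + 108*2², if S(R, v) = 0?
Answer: 432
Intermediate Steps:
(-5 - 3)*S(5, 0) + 108*2² = (-5 - 3)*0 + 108*2² = -8*0 + 108*4 = 0 + 432 = 432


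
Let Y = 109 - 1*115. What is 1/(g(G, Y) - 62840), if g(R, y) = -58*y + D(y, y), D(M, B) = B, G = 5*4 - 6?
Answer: -1/62498 ≈ -1.6001e-5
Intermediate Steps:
G = 14 (G = 20 - 6 = 14)
Y = -6 (Y = 109 - 115 = -6)
g(R, y) = -57*y (g(R, y) = -58*y + y = -57*y)
1/(g(G, Y) - 62840) = 1/(-57*(-6) - 62840) = 1/(342 - 62840) = 1/(-62498) = -1/62498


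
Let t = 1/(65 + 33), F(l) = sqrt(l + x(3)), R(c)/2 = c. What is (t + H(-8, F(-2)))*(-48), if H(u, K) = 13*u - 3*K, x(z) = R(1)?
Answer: 244584/49 ≈ 4991.5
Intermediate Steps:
R(c) = 2*c
x(z) = 2 (x(z) = 2*1 = 2)
F(l) = sqrt(2 + l) (F(l) = sqrt(l + 2) = sqrt(2 + l))
H(u, K) = -3*K + 13*u
t = 1/98 ≈ 0.010204
(t + H(-8, F(-2)))*(-48) = (1/98 + (-3*sqrt(2 - 2) + 13*(-8)))*(-48) = (1/98 + (-3*sqrt(0) - 104))*(-48) = (1/98 + (-3*0 - 104))*(-48) = (1/98 + (0 - 104))*(-48) = (1/98 - 104)*(-48) = -10191/98*(-48) = 244584/49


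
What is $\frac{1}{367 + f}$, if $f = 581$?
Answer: $\frac{1}{948} \approx 0.0010549$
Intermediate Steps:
$\frac{1}{367 + f} = \frac{1}{367 + 581} = \frac{1}{948}$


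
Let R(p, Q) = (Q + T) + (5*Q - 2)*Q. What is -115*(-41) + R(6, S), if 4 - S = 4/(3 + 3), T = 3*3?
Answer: 42986/9 ≈ 4776.2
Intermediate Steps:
T = 9
S = 10/3 (S = 4 - 4/(3 + 3) = 4 - 4/6 = 4 - 1*⅔ = 4 - ⅔ = 10/3 ≈ 3.3333)
R(p, Q) = 9 + Q + Q*(-2 + 5*Q) (R(p, Q) = (Q + 9) + (5*Q - 2)*Q = (9 + Q) + (-2 + 5*Q)*Q = (9 + Q) + Q*(-2 + 5*Q) = 9 + Q + Q*(-2 + 5*Q))
-115*(-41) + R(6, S) = -115*(-41) + (9 - 1*10/3 + 5*(10/3)²) = 4715 + (9 - 10/3 + 5*(100/9)) = 4715 + (9 - 10/3 + 500/9) = 4715 + 551/9 = 42986/9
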